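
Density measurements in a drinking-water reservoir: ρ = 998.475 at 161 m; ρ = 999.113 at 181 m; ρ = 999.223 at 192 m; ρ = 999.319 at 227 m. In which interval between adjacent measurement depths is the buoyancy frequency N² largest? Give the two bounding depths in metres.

161–181 m

Compute the density gradient over each adjacent pair:
  161–181 m: Δρ/Δz = 0.638/20 = 0.032 kg m⁻⁴
  181–192 m: Δρ/Δz = 0.110/11 = 0.010 kg m⁻⁴
  192–227 m: Δρ/Δz = 0.096/35 = 2.7 × 10⁻³ kg m⁻⁴
The largest gradient is in the 161–181 m interval — the pycnocline.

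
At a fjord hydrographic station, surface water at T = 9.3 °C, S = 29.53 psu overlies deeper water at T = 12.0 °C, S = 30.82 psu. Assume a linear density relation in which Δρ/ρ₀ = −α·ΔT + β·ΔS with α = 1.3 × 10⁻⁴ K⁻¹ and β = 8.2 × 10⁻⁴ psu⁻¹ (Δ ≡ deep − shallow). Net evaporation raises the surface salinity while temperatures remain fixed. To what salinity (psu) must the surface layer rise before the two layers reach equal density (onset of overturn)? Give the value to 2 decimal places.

30.39 psu

Neutral buoyancy requires −α(T_deep − T_surf) + β(S_deep − S_surf′) = 0.
S_surf′ = S_deep − (α/β)·ΔT = 30.82 − (1.3 × 10⁻⁴/8.2 × 10⁻⁴)·(+2.7) = 30.3920 psu.
Increase required: 30.3920 − 29.53 = 0.8620 psu.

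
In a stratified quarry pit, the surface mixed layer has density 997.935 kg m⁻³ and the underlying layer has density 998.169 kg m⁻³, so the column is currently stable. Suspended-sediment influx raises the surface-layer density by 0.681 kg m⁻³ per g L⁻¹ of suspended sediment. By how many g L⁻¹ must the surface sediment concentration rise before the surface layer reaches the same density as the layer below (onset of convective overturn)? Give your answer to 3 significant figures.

0.344 g L⁻¹

Density deficit of the surface layer: 998.169 − 997.935 = 0.234 kg m⁻³.
Required change = 0.234 / 0.681 = 0.344 g L⁻¹.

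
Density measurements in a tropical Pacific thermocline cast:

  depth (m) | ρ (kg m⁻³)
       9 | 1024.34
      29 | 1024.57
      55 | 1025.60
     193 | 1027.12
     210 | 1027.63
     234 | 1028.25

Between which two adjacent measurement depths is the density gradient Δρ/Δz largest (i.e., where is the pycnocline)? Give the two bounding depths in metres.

Compute the density gradient over each adjacent pair:
  9–29 m: Δρ/Δz = 0.23/20 = 0.011 kg m⁻⁴
  29–55 m: Δρ/Δz = 1.03/26 = 0.040 kg m⁻⁴
  55–193 m: Δρ/Δz = 1.52/138 = 0.011 kg m⁻⁴
  193–210 m: Δρ/Δz = 0.51/17 = 0.030 kg m⁻⁴
  210–234 m: Δρ/Δz = 0.62/24 = 0.026 kg m⁻⁴
The largest gradient is in the 29–55 m interval — the pycnocline.

29–55 m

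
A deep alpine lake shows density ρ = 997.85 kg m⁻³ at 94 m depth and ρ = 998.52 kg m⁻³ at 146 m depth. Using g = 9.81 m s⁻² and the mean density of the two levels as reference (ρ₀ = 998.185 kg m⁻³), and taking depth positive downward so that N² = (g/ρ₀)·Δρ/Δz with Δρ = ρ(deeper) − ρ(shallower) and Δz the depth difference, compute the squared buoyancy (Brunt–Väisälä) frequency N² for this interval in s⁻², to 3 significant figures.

Δρ = 998.52 − 997.85 = 0.67 kg m⁻³ over Δz = 146 − 94 = 52 m.
N² = (9.81/998.185) × (0.67/52) = 1.2663 × 10⁻⁴ s⁻² ≈ 1.27 × 10⁻⁴ s⁻².

1.27 × 10⁻⁴ s⁻²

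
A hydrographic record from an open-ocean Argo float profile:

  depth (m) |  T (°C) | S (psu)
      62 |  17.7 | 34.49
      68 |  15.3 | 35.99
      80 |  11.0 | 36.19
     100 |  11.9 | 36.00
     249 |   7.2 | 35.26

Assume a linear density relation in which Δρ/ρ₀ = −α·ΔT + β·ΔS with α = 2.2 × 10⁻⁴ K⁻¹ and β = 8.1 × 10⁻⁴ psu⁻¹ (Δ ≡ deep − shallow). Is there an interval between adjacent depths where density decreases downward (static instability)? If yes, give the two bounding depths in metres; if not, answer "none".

Evaluate Δρ/ρ₀ = −αΔT + βΔS across each adjacent pair:
  62–68 m: −αΔT+βΔS = −(2.2 × 10⁻⁴)(-2.4)+(8.1 × 10⁻⁴)(+1.50) = 1.7 × 10⁻³ → stable
  68–80 m: −αΔT+βΔS = −(2.2 × 10⁻⁴)(-4.3)+(8.1 × 10⁻⁴)(+0.20) = 1.1 × 10⁻³ → stable
  80–100 m: −αΔT+βΔS = −(2.2 × 10⁻⁴)(+0.9)+(8.1 × 10⁻⁴)(-0.19) = -3.5 × 10⁻⁴ → UNSTABLE
  100–249 m: −αΔT+βΔS = −(2.2 × 10⁻⁴)(-4.7)+(8.1 × 10⁻⁴)(-0.74) = 4.3 × 10⁻⁴ → stable
The 80–100 m interval has Δρ < 0: lighter water underlies denser water.

80–100 m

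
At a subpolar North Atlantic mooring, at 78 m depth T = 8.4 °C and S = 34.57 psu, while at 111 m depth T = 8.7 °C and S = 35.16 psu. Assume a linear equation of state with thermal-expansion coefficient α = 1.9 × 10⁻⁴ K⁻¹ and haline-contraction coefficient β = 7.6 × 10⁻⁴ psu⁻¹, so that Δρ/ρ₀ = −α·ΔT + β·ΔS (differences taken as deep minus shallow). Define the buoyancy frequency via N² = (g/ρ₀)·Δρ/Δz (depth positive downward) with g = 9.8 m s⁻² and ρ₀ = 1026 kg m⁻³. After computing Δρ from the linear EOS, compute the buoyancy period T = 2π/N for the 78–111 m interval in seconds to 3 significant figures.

583 s

ΔT = +0.3 K, ΔS = +0.59 psu (deep − shallow).
Δρ/ρ₀ = −αΔT + βΔS = -5.70 × 10⁻⁵ + 4.484 × 10⁻⁴ = 3.914 × 10⁻⁴, so Δρ ≈ 0.4016 kg m⁻³.
N² = (g/ρ₀)·Δρ/Δz = g·(Δρ/ρ₀)/Δz = 9.8 × 3.914 × 10⁻⁴ / 33 = 1.1623 × 10⁻⁴ s⁻².
N = √(1.1623 × 10⁻⁴) = 0.010781 rad s⁻¹ → T = 2π/N = 582.80 s ≈ 583 s.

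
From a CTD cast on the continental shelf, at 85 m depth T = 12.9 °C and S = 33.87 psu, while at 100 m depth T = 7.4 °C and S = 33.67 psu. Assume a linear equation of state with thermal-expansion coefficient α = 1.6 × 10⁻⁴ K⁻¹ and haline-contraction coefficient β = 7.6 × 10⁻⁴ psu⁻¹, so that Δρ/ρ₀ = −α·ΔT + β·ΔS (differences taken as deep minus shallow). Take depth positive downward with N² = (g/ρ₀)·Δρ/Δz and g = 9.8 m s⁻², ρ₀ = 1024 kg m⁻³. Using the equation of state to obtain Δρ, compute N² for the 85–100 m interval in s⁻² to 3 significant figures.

4.76 × 10⁻⁴ s⁻²

ΔT = -5.5 K, ΔS = -0.20 psu (deep − shallow).
Δρ/ρ₀ = −αΔT + βΔS = 8.80 × 10⁻⁴ − 1.52 × 10⁻⁴ = 7.28 × 10⁻⁴, so Δρ ≈ 0.7455 kg m⁻³.
N² = (g/ρ₀)·Δρ/Δz = g·(Δρ/ρ₀)/Δz = 9.8 × 7.28 × 10⁻⁴ / 15 = 4.7563 × 10⁻⁴ s⁻² ≈ 4.76 × 10⁻⁴ s⁻².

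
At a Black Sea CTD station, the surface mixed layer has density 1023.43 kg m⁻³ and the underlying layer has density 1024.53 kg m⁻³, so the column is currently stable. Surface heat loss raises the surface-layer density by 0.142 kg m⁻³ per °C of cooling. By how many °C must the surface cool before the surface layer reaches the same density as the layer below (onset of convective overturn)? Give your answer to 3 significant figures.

Density deficit of the surface layer: 1024.53 − 1023.43 = 1.1 kg m⁻³.
Required change = 1.1 / 0.142 = 7.75 °C.

7.75 °C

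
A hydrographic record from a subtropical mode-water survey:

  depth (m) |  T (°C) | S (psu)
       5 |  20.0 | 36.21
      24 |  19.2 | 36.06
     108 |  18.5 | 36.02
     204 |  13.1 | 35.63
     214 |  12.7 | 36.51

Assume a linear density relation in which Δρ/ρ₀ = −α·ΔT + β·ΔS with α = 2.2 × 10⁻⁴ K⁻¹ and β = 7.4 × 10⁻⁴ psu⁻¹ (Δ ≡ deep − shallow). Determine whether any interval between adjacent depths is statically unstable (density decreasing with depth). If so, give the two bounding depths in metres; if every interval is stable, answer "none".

none

Evaluate Δρ/ρ₀ = −αΔT + βΔS across each adjacent pair:
  5–24 m: −αΔT+βΔS = −(2.2 × 10⁻⁴)(-0.8)+(7.4 × 10⁻⁴)(-0.15) = 6.5 × 10⁻⁵ → stable
  24–108 m: −αΔT+βΔS = −(2.2 × 10⁻⁴)(-0.7)+(7.4 × 10⁻⁴)(-0.04) = 1.2 × 10⁻⁴ → stable
  108–204 m: −αΔT+βΔS = −(2.2 × 10⁻⁴)(-5.4)+(7.4 × 10⁻⁴)(-0.39) = 9.0 × 10⁻⁴ → stable
  204–214 m: −αΔT+βΔS = −(2.2 × 10⁻⁴)(-0.4)+(7.4 × 10⁻⁴)(+0.88) = 7.4 × 10⁻⁴ → stable
Every interval has Δρ > 0: the column is stably stratified throughout.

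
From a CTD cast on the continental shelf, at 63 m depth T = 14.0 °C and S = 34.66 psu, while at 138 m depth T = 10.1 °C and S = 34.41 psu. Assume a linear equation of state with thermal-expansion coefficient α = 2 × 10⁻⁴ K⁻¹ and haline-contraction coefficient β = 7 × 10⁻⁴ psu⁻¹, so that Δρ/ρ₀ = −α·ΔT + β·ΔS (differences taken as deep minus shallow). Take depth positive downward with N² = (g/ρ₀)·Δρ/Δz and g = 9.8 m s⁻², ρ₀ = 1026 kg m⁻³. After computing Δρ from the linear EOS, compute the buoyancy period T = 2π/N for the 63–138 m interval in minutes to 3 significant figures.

11.8 min

ΔT = -3.9 K, ΔS = -0.25 psu (deep − shallow).
Δρ/ρ₀ = −αΔT + βΔS = 7.80 × 10⁻⁴ − 1.75 × 10⁻⁴ = 6.05 × 10⁻⁴, so Δρ ≈ 0.6207 kg m⁻³.
N² = (g/ρ₀)·Δρ/Δz = g·(Δρ/ρ₀)/Δz = 9.8 × 6.05 × 10⁻⁴ / 75 = 7.9053 × 10⁻⁵ s⁻².
N = √(7.9053 × 10⁻⁵) = 8.8912 × 10⁻³ rad s⁻¹ → T = 2π/N = 706.67 s = 11.778 min ≈ 11.8 min.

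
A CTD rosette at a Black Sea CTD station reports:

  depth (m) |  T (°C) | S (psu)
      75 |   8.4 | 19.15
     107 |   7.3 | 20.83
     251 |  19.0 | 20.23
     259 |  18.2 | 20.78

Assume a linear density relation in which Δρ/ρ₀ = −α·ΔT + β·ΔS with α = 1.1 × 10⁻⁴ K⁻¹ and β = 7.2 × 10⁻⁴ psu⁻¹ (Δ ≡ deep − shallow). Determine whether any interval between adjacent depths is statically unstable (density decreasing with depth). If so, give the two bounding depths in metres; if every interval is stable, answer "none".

Evaluate Δρ/ρ₀ = −αΔT + βΔS across each adjacent pair:
  75–107 m: −αΔT+βΔS = −(1.1 × 10⁻⁴)(-1.1)+(7.2 × 10⁻⁴)(+1.68) = 1.3 × 10⁻³ → stable
  107–251 m: −αΔT+βΔS = −(1.1 × 10⁻⁴)(+11.7)+(7.2 × 10⁻⁴)(-0.60) = -1.7 × 10⁻³ → UNSTABLE
  251–259 m: −αΔT+βΔS = −(1.1 × 10⁻⁴)(-0.8)+(7.2 × 10⁻⁴)(+0.55) = 4.8 × 10⁻⁴ → stable
The 107–251 m interval has Δρ < 0: lighter water underlies denser water.

107–251 m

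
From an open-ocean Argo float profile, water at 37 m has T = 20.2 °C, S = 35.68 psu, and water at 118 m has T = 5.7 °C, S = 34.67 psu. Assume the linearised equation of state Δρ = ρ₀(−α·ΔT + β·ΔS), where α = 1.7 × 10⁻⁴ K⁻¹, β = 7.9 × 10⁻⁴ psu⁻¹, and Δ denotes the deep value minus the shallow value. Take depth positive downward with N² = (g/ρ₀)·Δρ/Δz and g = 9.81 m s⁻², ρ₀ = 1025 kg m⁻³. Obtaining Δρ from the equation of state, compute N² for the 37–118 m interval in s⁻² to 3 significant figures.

ΔT = -14.5 K, ΔS = -1.01 psu (deep − shallow).
Δρ/ρ₀ = −αΔT + βΔS = 2.465 × 10⁻³ − 7.979 × 10⁻⁴ = 1.6671 × 10⁻³, so Δρ ≈ 1.709 kg m⁻³.
N² = (g/ρ₀)·Δρ/Δz = g·(Δρ/ρ₀)/Δz = 9.81 × 1.6671 × 10⁻³ / 81 = 2.0190 × 10⁻⁴ s⁻² ≈ 2.02 × 10⁻⁴ s⁻².

2.02 × 10⁻⁴ s⁻²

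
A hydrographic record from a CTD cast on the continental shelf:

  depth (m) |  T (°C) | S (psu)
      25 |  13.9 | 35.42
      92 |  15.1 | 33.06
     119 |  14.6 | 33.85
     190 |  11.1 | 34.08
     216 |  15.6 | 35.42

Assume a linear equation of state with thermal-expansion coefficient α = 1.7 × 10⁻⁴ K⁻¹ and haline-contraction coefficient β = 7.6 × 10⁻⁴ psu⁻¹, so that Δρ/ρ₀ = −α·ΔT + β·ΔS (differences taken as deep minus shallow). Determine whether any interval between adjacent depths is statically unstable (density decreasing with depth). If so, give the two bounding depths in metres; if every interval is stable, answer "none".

25–92 m

Evaluate Δρ/ρ₀ = −αΔT + βΔS across each adjacent pair:
  25–92 m: −αΔT+βΔS = −(1.7 × 10⁻⁴)(+1.2)+(7.6 × 10⁻⁴)(-2.36) = -2.0 × 10⁻³ → UNSTABLE
  92–119 m: −αΔT+βΔS = −(1.7 × 10⁻⁴)(-0.5)+(7.6 × 10⁻⁴)(+0.79) = 6.9 × 10⁻⁴ → stable
  119–190 m: −αΔT+βΔS = −(1.7 × 10⁻⁴)(-3.5)+(7.6 × 10⁻⁴)(+0.23) = 7.7 × 10⁻⁴ → stable
  190–216 m: −αΔT+βΔS = −(1.7 × 10⁻⁴)(+4.5)+(7.6 × 10⁻⁴)(+1.34) = 2.5 × 10⁻⁴ → stable
The 25–92 m interval has Δρ < 0: lighter water underlies denser water.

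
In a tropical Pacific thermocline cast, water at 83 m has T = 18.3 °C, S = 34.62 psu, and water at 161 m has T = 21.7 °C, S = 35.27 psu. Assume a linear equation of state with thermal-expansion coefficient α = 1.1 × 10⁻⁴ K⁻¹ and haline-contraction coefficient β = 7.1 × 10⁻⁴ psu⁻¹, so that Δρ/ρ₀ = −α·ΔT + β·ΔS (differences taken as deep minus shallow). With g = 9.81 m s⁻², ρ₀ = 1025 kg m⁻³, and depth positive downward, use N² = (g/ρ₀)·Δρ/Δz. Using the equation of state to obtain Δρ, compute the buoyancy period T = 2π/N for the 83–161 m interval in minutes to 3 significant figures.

ΔT = +3.4 K, ΔS = +0.65 psu (deep − shallow).
Δρ/ρ₀ = −αΔT + βΔS = -3.74 × 10⁻⁴ + 4.615 × 10⁻⁴ = 8.75 × 10⁻⁵, so Δρ ≈ 0.08969 kg m⁻³.
N² = (g/ρ₀)·Δρ/Δz = g·(Δρ/ρ₀)/Δz = 9.81 × 8.75 × 10⁻⁵ / 78 = 1.1005 × 10⁻⁵ s⁻².
N = √(1.1005 × 10⁻⁵) = 3.3174 × 10⁻³ rad s⁻¹ → T = 2π/N = 1.8940 × 10³ s = 31.567 min ≈ 31.6 min.

31.6 min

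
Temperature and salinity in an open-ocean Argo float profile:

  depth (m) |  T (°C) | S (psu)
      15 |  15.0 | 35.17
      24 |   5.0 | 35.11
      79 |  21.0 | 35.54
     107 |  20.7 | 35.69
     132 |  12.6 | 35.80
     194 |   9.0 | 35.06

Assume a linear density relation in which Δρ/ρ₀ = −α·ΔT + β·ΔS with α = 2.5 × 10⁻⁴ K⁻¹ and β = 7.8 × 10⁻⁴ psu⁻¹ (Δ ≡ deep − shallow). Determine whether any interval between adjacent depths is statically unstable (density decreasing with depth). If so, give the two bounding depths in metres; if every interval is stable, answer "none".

24–79 m

Evaluate Δρ/ρ₀ = −αΔT + βΔS across each adjacent pair:
  15–24 m: −αΔT+βΔS = −(2.5 × 10⁻⁴)(-10.0)+(7.8 × 10⁻⁴)(-0.06) = 2.5 × 10⁻³ → stable
  24–79 m: −αΔT+βΔS = −(2.5 × 10⁻⁴)(+16.0)+(7.8 × 10⁻⁴)(+0.43) = -3.7 × 10⁻³ → UNSTABLE
  79–107 m: −αΔT+βΔS = −(2.5 × 10⁻⁴)(-0.3)+(7.8 × 10⁻⁴)(+0.15) = 1.9 × 10⁻⁴ → stable
  107–132 m: −αΔT+βΔS = −(2.5 × 10⁻⁴)(-8.1)+(7.8 × 10⁻⁴)(+0.11) = 2.1 × 10⁻³ → stable
  132–194 m: −αΔT+βΔS = −(2.5 × 10⁻⁴)(-3.6)+(7.8 × 10⁻⁴)(-0.74) = 3.2 × 10⁻⁴ → stable
The 24–79 m interval has Δρ < 0: lighter water underlies denser water.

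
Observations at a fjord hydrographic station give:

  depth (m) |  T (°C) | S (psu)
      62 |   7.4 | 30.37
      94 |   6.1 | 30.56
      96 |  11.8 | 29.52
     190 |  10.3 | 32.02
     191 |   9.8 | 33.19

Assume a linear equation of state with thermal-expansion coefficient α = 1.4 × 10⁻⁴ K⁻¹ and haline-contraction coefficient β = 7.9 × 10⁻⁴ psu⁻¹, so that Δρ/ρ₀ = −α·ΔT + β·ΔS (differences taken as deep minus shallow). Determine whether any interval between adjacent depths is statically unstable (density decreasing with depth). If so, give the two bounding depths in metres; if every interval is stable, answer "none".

94–96 m

Evaluate Δρ/ρ₀ = −αΔT + βΔS across each adjacent pair:
  62–94 m: −αΔT+βΔS = −(1.4 × 10⁻⁴)(-1.3)+(7.9 × 10⁻⁴)(+0.19) = 3.3 × 10⁻⁴ → stable
  94–96 m: −αΔT+βΔS = −(1.4 × 10⁻⁴)(+5.7)+(7.9 × 10⁻⁴)(-1.04) = -1.6 × 10⁻³ → UNSTABLE
  96–190 m: −αΔT+βΔS = −(1.4 × 10⁻⁴)(-1.5)+(7.9 × 10⁻⁴)(+2.50) = 2.2 × 10⁻³ → stable
  190–191 m: −αΔT+βΔS = −(1.4 × 10⁻⁴)(-0.5)+(7.9 × 10⁻⁴)(+1.17) = 9.9 × 10⁻⁴ → stable
The 94–96 m interval has Δρ < 0: lighter water underlies denser water.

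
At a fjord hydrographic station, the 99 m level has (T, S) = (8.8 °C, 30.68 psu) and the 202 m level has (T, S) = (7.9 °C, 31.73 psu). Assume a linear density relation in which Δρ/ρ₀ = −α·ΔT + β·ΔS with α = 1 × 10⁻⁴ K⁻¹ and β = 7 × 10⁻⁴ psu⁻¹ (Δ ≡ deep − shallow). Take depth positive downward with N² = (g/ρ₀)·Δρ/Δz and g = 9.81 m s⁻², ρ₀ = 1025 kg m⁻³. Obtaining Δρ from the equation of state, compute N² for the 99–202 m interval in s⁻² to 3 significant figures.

7.86 × 10⁻⁵ s⁻²

ΔT = -0.9 K, ΔS = +1.05 psu (deep − shallow).
Δρ/ρ₀ = −αΔT + βΔS = 9.00 × 10⁻⁵ + 7.35 × 10⁻⁴ = 8.25 × 10⁻⁴, so Δρ ≈ 0.8456 kg m⁻³.
N² = (g/ρ₀)·Δρ/Δz = g·(Δρ/ρ₀)/Δz = 9.81 × 8.25 × 10⁻⁴ / 103 = 7.8575 × 10⁻⁵ s⁻² ≈ 7.86 × 10⁻⁵ s⁻².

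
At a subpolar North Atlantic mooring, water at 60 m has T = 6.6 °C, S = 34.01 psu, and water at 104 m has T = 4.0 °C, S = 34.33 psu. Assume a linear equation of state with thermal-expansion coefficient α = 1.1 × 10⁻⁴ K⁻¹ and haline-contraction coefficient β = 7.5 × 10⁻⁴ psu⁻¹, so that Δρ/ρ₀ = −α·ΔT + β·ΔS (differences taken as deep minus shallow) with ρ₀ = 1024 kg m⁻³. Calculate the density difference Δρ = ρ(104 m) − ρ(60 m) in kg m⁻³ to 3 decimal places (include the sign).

+0.539 kg m⁻³

ΔT = -2.6 K, ΔS = +0.32 psu (deep − shallow).
Δρ/ρ₀ = −(1.1 × 10⁻⁴)(-2.6) + (7.5 × 10⁻⁴)(+0.32) = 5.26 × 10⁻⁴.
Δρ = 1024 × (5.26 × 10⁻⁴) = +0.539 kg m⁻³.
Positive Δρ: denser below, stable.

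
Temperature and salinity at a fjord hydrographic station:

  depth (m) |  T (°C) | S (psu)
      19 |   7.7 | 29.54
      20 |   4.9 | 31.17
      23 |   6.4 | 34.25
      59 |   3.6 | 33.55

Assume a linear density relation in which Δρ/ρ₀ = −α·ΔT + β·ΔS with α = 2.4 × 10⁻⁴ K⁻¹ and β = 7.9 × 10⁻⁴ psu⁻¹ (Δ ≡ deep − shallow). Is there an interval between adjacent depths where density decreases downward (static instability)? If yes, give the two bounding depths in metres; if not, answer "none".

Evaluate Δρ/ρ₀ = −αΔT + βΔS across each adjacent pair:
  19–20 m: −αΔT+βΔS = −(2.4 × 10⁻⁴)(-2.8)+(7.9 × 10⁻⁴)(+1.63) = 2.0 × 10⁻³ → stable
  20–23 m: −αΔT+βΔS = −(2.4 × 10⁻⁴)(+1.5)+(7.9 × 10⁻⁴)(+3.08) = 2.1 × 10⁻³ → stable
  23–59 m: −αΔT+βΔS = −(2.4 × 10⁻⁴)(-2.8)+(7.9 × 10⁻⁴)(-0.70) = 1.2 × 10⁻⁴ → stable
Every interval has Δρ > 0: the column is stably stratified throughout.

none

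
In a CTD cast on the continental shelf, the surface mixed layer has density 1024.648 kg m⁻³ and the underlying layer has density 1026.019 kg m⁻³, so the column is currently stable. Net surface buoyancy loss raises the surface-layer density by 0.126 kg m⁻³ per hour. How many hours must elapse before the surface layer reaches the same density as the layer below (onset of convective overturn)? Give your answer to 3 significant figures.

10.9 hours

Density deficit of the surface layer: 1026.019 − 1024.648 = 1.371 kg m⁻³.
Required change = 1.371 / 0.126 = 10.9 hours.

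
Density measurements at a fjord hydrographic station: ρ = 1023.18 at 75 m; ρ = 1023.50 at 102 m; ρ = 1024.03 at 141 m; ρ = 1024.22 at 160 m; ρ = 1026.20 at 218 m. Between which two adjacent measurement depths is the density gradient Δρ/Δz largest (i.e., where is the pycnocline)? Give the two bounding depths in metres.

160–218 m

Compute the density gradient over each adjacent pair:
  75–102 m: Δρ/Δz = 0.32/27 = 0.012 kg m⁻⁴
  102–141 m: Δρ/Δz = 0.53/39 = 0.014 kg m⁻⁴
  141–160 m: Δρ/Δz = 0.19/19 = 0.010 kg m⁻⁴
  160–218 m: Δρ/Δz = 1.98/58 = 0.034 kg m⁻⁴
The largest gradient is in the 160–218 m interval — the pycnocline.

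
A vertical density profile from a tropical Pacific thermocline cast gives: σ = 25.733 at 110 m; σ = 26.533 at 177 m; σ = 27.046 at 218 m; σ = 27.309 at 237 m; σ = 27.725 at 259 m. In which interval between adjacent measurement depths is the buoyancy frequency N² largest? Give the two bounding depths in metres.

237–259 m

Compute the density gradient over each adjacent pair:
  110–177 m: Δρ/Δz = 0.800/67 = 0.012 kg m⁻⁴
  177–218 m: Δρ/Δz = 0.513/41 = 0.013 kg m⁻⁴
  218–237 m: Δρ/Δz = 0.263/19 = 0.014 kg m⁻⁴
  237–259 m: Δρ/Δz = 0.416/22 = 0.019 kg m⁻⁴
The largest gradient is in the 237–259 m interval — the pycnocline.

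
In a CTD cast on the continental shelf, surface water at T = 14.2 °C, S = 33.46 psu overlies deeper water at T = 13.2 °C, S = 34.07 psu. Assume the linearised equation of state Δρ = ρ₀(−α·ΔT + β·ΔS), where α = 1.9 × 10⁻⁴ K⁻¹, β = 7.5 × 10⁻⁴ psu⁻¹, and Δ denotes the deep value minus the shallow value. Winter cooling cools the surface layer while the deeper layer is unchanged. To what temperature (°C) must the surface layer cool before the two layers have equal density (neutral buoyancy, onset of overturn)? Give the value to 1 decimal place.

10.8 °C

Neutral buoyancy requires Δρ = 0, i.e. −α(T_deep − T_surf′) + β(S_deep − S_surf) = 0.
T_surf′ = T_deep − (β/α)·ΔS = 13.2 − (7.5 × 10⁻⁴/1.9 × 10⁻⁴)·(+0.61) = 10.792 °C.
Cooling required: 14.2 − (10.792) = 3.408 °C.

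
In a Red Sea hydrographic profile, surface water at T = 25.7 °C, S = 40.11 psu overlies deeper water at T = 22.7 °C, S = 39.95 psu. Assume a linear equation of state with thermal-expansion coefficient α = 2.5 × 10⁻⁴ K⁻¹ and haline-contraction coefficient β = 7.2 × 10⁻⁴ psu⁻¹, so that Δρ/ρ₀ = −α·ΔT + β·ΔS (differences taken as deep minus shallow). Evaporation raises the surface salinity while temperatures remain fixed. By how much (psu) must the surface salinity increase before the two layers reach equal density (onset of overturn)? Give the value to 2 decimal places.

Neutral buoyancy requires −α(T_deep − T_surf) + β(S_deep − S_surf′) = 0.
S_surf′ = S_deep − (α/β)·ΔT = 39.95 − (2.5 × 10⁻⁴/7.2 × 10⁻⁴)·(-3.0) = 40.9917 psu.
Increase required: 40.9917 − 40.11 = 0.8817 psu.

0.88 psu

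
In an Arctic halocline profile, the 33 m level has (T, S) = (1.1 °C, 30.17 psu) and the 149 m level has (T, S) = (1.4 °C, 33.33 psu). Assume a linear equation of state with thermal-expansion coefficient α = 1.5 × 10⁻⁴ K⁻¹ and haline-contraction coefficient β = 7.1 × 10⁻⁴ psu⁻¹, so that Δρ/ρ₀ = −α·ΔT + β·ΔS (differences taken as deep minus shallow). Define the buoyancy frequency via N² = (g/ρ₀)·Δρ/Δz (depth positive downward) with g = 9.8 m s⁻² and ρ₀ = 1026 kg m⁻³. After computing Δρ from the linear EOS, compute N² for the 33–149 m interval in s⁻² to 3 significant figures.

1.86 × 10⁻⁴ s⁻²

ΔT = +0.3 K, ΔS = +3.16 psu (deep − shallow).
Δρ/ρ₀ = −αΔT + βΔS = -4.50 × 10⁻⁵ + 2.2436 × 10⁻³ = 2.1986 × 10⁻³, so Δρ ≈ 2.256 kg m⁻³.
N² = (g/ρ₀)·Δρ/Δz = g·(Δρ/ρ₀)/Δz = 9.8 × 2.1986 × 10⁻³ / 116 = 1.8574 × 10⁻⁴ s⁻² ≈ 1.86 × 10⁻⁴ s⁻².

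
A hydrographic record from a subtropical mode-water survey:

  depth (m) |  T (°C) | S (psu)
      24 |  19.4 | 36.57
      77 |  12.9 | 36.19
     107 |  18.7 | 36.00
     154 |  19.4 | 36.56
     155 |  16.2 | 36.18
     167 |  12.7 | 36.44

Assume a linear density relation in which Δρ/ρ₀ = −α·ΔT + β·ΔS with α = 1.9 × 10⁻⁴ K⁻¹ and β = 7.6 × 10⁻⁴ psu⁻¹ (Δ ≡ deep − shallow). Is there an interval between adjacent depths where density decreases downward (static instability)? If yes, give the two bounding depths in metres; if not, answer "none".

Evaluate Δρ/ρ₀ = −αΔT + βΔS across each adjacent pair:
  24–77 m: −αΔT+βΔS = −(1.9 × 10⁻⁴)(-6.5)+(7.6 × 10⁻⁴)(-0.38) = 9.5 × 10⁻⁴ → stable
  77–107 m: −αΔT+βΔS = −(1.9 × 10⁻⁴)(+5.8)+(7.6 × 10⁻⁴)(-0.19) = -1.2 × 10⁻³ → UNSTABLE
  107–154 m: −αΔT+βΔS = −(1.9 × 10⁻⁴)(+0.7)+(7.6 × 10⁻⁴)(+0.56) = 2.9 × 10⁻⁴ → stable
  154–155 m: −αΔT+βΔS = −(1.9 × 10⁻⁴)(-3.2)+(7.6 × 10⁻⁴)(-0.38) = 3.2 × 10⁻⁴ → stable
  155–167 m: −αΔT+βΔS = −(1.9 × 10⁻⁴)(-3.5)+(7.6 × 10⁻⁴)(+0.26) = 8.6 × 10⁻⁴ → stable
The 77–107 m interval has Δρ < 0: lighter water underlies denser water.

77–107 m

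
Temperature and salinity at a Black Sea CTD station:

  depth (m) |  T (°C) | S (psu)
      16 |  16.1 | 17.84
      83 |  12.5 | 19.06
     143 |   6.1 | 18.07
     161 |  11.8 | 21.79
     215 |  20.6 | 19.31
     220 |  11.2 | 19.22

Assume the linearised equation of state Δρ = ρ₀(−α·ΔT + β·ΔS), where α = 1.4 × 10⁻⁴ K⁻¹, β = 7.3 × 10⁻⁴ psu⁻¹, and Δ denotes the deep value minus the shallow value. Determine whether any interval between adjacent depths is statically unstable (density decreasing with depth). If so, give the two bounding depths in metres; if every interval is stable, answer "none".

Evaluate Δρ/ρ₀ = −αΔT + βΔS across each adjacent pair:
  16–83 m: −αΔT+βΔS = −(1.4 × 10⁻⁴)(-3.6)+(7.3 × 10⁻⁴)(+1.22) = 1.4 × 10⁻³ → stable
  83–143 m: −αΔT+βΔS = −(1.4 × 10⁻⁴)(-6.4)+(7.3 × 10⁻⁴)(-0.99) = 1.7 × 10⁻⁴ → stable
  143–161 m: −αΔT+βΔS = −(1.4 × 10⁻⁴)(+5.7)+(7.3 × 10⁻⁴)(+3.72) = 1.9 × 10⁻³ → stable
  161–215 m: −αΔT+βΔS = −(1.4 × 10⁻⁴)(+8.8)+(7.3 × 10⁻⁴)(-2.48) = -3.0 × 10⁻³ → UNSTABLE
  215–220 m: −αΔT+βΔS = −(1.4 × 10⁻⁴)(-9.4)+(7.3 × 10⁻⁴)(-0.09) = 1.3 × 10⁻³ → stable
The 161–215 m interval has Δρ < 0: lighter water underlies denser water.

161–215 m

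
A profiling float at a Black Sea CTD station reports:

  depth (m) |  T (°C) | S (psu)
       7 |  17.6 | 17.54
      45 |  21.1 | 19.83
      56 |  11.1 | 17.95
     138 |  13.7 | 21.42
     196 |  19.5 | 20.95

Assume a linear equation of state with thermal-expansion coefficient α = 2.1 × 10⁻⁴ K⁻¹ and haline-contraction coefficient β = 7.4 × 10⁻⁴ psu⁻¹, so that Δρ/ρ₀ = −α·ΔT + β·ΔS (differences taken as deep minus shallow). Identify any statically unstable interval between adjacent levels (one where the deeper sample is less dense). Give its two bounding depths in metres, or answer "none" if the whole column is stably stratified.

Evaluate Δρ/ρ₀ = −αΔT + βΔS across each adjacent pair:
  7–45 m: −αΔT+βΔS = −(2.1 × 10⁻⁴)(+3.5)+(7.4 × 10⁻⁴)(+2.29) = 9.6 × 10⁻⁴ → stable
  45–56 m: −αΔT+βΔS = −(2.1 × 10⁻⁴)(-10.0)+(7.4 × 10⁻⁴)(-1.88) = 7.1 × 10⁻⁴ → stable
  56–138 m: −αΔT+βΔS = −(2.1 × 10⁻⁴)(+2.6)+(7.4 × 10⁻⁴)(+3.47) = 2.0 × 10⁻³ → stable
  138–196 m: −αΔT+βΔS = −(2.1 × 10⁻⁴)(+5.8)+(7.4 × 10⁻⁴)(-0.47) = -1.6 × 10⁻³ → UNSTABLE
The 138–196 m interval has Δρ < 0: lighter water underlies denser water.

138–196 m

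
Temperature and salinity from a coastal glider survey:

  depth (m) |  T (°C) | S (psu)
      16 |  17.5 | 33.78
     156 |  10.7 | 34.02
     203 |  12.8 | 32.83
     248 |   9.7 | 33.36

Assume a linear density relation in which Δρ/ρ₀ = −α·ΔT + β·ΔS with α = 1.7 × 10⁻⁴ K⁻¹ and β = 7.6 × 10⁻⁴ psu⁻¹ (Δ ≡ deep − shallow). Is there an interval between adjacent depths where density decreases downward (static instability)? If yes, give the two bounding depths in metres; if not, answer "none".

Evaluate Δρ/ρ₀ = −αΔT + βΔS across each adjacent pair:
  16–156 m: −αΔT+βΔS = −(1.7 × 10⁻⁴)(-6.8)+(7.6 × 10⁻⁴)(+0.24) = 1.3 × 10⁻³ → stable
  156–203 m: −αΔT+βΔS = −(1.7 × 10⁻⁴)(+2.1)+(7.6 × 10⁻⁴)(-1.19) = -1.3 × 10⁻³ → UNSTABLE
  203–248 m: −αΔT+βΔS = −(1.7 × 10⁻⁴)(-3.1)+(7.6 × 10⁻⁴)(+0.53) = 9.3 × 10⁻⁴ → stable
The 156–203 m interval has Δρ < 0: lighter water underlies denser water.

156–203 m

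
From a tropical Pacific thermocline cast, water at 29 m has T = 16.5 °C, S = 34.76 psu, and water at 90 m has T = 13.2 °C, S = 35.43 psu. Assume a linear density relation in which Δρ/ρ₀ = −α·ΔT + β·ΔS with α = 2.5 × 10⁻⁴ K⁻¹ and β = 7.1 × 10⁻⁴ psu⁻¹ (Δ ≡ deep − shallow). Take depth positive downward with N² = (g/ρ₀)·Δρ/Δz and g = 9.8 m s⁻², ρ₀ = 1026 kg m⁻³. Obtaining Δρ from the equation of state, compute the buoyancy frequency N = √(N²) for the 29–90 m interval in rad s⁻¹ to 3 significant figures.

0.0145 rad s⁻¹

ΔT = -3.3 K, ΔS = +0.67 psu (deep − shallow).
Δρ/ρ₀ = −αΔT + βΔS = 8.25 × 10⁻⁴ + 4.757 × 10⁻⁴ = 1.3007 × 10⁻³, so Δρ ≈ 1.335 kg m⁻³.
N² = (g/ρ₀)·Δρ/Δz = g·(Δρ/ρ₀)/Δz = 9.8 × 1.3007 × 10⁻³ / 61 = 2.0896 × 10⁻⁴ s⁻².
N = √(2.0896 × 10⁻⁴) = 0.014455 rad s⁻¹ ≈ 0.0145 rad s⁻¹.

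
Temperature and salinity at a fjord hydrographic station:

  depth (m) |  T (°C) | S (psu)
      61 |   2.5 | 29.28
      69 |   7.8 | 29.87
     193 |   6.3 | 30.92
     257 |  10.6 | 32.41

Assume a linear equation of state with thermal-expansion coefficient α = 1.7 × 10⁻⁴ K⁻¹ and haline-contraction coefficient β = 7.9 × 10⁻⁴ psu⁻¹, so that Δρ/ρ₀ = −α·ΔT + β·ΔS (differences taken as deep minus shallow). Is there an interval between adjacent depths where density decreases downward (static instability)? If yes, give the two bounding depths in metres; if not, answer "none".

Evaluate Δρ/ρ₀ = −αΔT + βΔS across each adjacent pair:
  61–69 m: −αΔT+βΔS = −(1.7 × 10⁻⁴)(+5.3)+(7.9 × 10⁻⁴)(+0.59) = -4.3 × 10⁻⁴ → UNSTABLE
  69–193 m: −αΔT+βΔS = −(1.7 × 10⁻⁴)(-1.5)+(7.9 × 10⁻⁴)(+1.05) = 1.1 × 10⁻³ → stable
  193–257 m: −αΔT+βΔS = −(1.7 × 10⁻⁴)(+4.3)+(7.9 × 10⁻⁴)(+1.49) = 4.5 × 10⁻⁴ → stable
The 61–69 m interval has Δρ < 0: lighter water underlies denser water.

61–69 m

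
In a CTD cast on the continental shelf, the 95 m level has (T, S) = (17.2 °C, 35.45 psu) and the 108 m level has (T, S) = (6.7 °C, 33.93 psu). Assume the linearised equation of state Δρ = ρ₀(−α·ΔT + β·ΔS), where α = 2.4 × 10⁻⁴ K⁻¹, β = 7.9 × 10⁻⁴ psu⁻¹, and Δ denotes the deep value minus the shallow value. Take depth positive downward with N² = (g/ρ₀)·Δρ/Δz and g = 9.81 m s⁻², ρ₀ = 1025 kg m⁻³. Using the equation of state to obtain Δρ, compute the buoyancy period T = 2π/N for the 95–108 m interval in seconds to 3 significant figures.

199 s

ΔT = -10.5 K, ΔS = -1.52 psu (deep − shallow).
Δρ/ρ₀ = −αΔT + βΔS = 2.52 × 10⁻³ − 1.2008 × 10⁻³ = 1.3192 × 10⁻³, so Δρ ≈ 1.352 kg m⁻³.
N² = (g/ρ₀)·Δρ/Δz = g·(Δρ/ρ₀)/Δz = 9.81 × 1.3192 × 10⁻³ / 13 = 9.9549 × 10⁻⁴ s⁻².
N = √(9.9549 × 10⁻⁴) = 0.031551 rad s⁻¹ → T = 2π/N = 199.14 s ≈ 199 s.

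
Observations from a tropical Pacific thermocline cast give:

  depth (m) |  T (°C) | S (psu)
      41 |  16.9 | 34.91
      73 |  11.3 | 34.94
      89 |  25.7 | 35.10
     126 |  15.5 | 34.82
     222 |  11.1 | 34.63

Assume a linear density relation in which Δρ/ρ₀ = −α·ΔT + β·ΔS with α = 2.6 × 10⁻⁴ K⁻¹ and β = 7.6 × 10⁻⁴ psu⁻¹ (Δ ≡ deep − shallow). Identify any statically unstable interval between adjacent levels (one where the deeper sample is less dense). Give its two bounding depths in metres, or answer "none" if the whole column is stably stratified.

73–89 m

Evaluate Δρ/ρ₀ = −αΔT + βΔS across each adjacent pair:
  41–73 m: −αΔT+βΔS = −(2.6 × 10⁻⁴)(-5.6)+(7.6 × 10⁻⁴)(+0.03) = 1.5 × 10⁻³ → stable
  73–89 m: −αΔT+βΔS = −(2.6 × 10⁻⁴)(+14.4)+(7.6 × 10⁻⁴)(+0.16) = -3.6 × 10⁻³ → UNSTABLE
  89–126 m: −αΔT+βΔS = −(2.6 × 10⁻⁴)(-10.2)+(7.6 × 10⁻⁴)(-0.28) = 2.4 × 10⁻³ → stable
  126–222 m: −αΔT+βΔS = −(2.6 × 10⁻⁴)(-4.4)+(7.6 × 10⁻⁴)(-0.19) = 1.0 × 10⁻³ → stable
The 73–89 m interval has Δρ < 0: lighter water underlies denser water.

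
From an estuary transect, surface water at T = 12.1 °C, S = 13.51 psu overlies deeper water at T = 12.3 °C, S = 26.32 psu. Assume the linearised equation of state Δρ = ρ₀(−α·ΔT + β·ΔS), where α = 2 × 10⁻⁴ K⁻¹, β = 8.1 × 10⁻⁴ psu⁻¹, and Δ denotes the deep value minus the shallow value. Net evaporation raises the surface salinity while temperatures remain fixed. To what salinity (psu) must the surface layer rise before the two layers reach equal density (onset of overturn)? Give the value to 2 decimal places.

Neutral buoyancy requires −α(T_deep − T_surf) + β(S_deep − S_surf′) = 0.
S_surf′ = S_deep − (α/β)·ΔT = 26.32 − (2 × 10⁻⁴/8.1 × 10⁻⁴)·(+0.2) = 26.2706 psu.
Increase required: 26.2706 − 13.51 = 12.7606 psu.

26.27 psu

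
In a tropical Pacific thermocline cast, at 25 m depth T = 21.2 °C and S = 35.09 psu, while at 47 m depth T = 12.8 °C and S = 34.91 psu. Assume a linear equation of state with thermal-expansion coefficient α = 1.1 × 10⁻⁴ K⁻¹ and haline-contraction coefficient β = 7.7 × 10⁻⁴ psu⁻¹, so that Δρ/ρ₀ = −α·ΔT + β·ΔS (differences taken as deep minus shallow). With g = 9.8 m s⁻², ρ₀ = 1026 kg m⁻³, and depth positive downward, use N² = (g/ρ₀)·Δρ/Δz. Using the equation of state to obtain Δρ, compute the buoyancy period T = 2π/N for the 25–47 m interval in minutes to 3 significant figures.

ΔT = -8.4 K, ΔS = -0.18 psu (deep − shallow).
Δρ/ρ₀ = −αΔT + βΔS = 9.24 × 10⁻⁴ − 1.386 × 10⁻⁴ = 7.854 × 10⁻⁴, so Δρ ≈ 0.8058 kg m⁻³.
N² = (g/ρ₀)·Δρ/Δz = g·(Δρ/ρ₀)/Δz = 9.8 × 7.854 × 10⁻⁴ / 22 = 3.4986 × 10⁻⁴ s⁻².
N = √(3.4986 × 10⁻⁴) = 0.018705 rad s⁻¹ → T = 2π/N = 335.91 s = 5.5985 min ≈ 5.60 min.

5.60 min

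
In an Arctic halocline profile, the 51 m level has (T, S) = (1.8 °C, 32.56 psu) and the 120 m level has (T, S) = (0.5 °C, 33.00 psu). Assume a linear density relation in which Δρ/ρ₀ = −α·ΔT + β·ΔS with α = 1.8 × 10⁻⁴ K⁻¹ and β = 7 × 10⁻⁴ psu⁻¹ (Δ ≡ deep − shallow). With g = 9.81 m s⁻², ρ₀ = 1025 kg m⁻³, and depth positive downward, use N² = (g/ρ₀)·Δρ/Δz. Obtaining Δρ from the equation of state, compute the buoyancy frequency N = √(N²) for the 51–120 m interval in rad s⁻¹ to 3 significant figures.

ΔT = -1.3 K, ΔS = +0.44 psu (deep − shallow).
Δρ/ρ₀ = −αΔT + βΔS = 2.34 × 10⁻⁴ + 3.08 × 10⁻⁴ = 5.42 × 10⁻⁴, so Δρ ≈ 0.5556 kg m⁻³.
N² = (g/ρ₀)·Δρ/Δz = g·(Δρ/ρ₀)/Δz = 9.81 × 5.42 × 10⁻⁴ / 69 = 7.7058 × 10⁻⁵ s⁻².
N = √(7.7058 × 10⁻⁵) = 8.7783 × 10⁻³ rad s⁻¹ ≈ 8.78 × 10⁻³ rad s⁻¹.

8.78 × 10⁻³ rad s⁻¹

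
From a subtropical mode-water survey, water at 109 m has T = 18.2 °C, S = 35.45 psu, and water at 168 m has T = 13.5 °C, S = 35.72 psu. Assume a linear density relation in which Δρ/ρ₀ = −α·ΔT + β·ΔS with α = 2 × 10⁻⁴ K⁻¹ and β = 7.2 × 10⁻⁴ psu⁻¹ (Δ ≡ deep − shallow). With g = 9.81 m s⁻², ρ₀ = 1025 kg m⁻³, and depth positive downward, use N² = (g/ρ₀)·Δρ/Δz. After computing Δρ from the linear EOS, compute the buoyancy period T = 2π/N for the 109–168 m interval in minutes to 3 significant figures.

7.62 min

ΔT = -4.7 K, ΔS = +0.27 psu (deep − shallow).
Δρ/ρ₀ = −αΔT + βΔS = 9.40 × 10⁻⁴ + 1.944 × 10⁻⁴ = 1.1344 × 10⁻³, so Δρ ≈ 1.163 kg m⁻³.
N² = (g/ρ₀)·Δρ/Δz = g·(Δρ/ρ₀)/Δz = 9.81 × 1.1344 × 10⁻³ / 59 = 1.8862 × 10⁻⁴ s⁻².
N = √(1.8862 × 10⁻⁴) = 0.013734 rad s⁻¹ → T = 2π/N = 457.49 s = 7.6248 min ≈ 7.62 min.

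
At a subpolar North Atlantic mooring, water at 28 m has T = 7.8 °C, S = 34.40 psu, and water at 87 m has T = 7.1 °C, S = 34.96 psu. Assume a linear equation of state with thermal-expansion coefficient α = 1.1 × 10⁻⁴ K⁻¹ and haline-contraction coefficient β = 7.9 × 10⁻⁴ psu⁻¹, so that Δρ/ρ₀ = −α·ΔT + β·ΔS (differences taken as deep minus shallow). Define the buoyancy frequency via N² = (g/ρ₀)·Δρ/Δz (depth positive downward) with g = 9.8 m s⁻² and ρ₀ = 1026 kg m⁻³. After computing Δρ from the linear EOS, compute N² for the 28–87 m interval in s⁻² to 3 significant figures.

8.63 × 10⁻⁵ s⁻²

ΔT = -0.7 K, ΔS = +0.56 psu (deep − shallow).
Δρ/ρ₀ = −αΔT + βΔS = 7.70 × 10⁻⁵ + 4.424 × 10⁻⁴ = 5.194 × 10⁻⁴, so Δρ ≈ 0.5329 kg m⁻³.
N² = (g/ρ₀)·Δρ/Δz = g·(Δρ/ρ₀)/Δz = 9.8 × 5.194 × 10⁻⁴ / 59 = 8.6273 × 10⁻⁵ s⁻² ≈ 8.63 × 10⁻⁵ s⁻².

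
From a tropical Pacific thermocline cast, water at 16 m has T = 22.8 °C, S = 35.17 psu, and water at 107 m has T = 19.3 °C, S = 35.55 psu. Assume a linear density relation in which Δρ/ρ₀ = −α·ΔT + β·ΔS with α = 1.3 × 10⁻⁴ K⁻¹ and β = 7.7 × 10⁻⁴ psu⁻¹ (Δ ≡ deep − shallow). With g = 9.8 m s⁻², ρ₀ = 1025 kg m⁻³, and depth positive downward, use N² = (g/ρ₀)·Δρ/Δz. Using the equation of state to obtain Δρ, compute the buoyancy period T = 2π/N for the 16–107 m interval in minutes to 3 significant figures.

11.7 min

ΔT = -3.5 K, ΔS = +0.38 psu (deep − shallow).
Δρ/ρ₀ = −αΔT + βΔS = 4.55 × 10⁻⁴ + 2.926 × 10⁻⁴ = 7.476 × 10⁻⁴, so Δρ ≈ 0.7663 kg m⁻³.
N² = (g/ρ₀)·Δρ/Δz = g·(Δρ/ρ₀)/Δz = 9.8 × 7.476 × 10⁻⁴ / 91 = 8.0511 × 10⁻⁵ s⁻².
N = √(8.0511 × 10⁻⁵) = 8.9728 × 10⁻³ rad s⁻¹ → T = 2π/N = 700.25 s = 11.671 min ≈ 11.7 min.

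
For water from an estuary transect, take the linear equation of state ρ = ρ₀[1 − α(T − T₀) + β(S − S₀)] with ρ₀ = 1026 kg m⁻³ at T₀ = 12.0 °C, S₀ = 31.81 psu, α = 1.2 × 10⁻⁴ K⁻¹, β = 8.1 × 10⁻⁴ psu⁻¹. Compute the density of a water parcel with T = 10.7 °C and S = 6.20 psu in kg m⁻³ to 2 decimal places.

1004.88 kg m⁻³

T − T₀ = -1.3 K, S − S₀ = -25.61 psu.
Bracket = 1 − α·(-1.3) + β·(-25.61) = 1 + (-0.0205881) = 0.9794119.
ρ = 1026 × 0.9794119 = 1004.88 kg m⁻³.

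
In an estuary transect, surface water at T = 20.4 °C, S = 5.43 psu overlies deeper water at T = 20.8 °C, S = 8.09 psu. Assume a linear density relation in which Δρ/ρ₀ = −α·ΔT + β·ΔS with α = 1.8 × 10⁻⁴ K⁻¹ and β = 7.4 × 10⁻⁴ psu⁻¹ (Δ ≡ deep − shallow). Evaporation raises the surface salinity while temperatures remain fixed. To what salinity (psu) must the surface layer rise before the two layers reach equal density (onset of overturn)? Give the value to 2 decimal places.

Neutral buoyancy requires −α(T_deep − T_surf) + β(S_deep − S_surf′) = 0.
S_surf′ = S_deep − (α/β)·ΔT = 8.09 − (1.8 × 10⁻⁴/7.4 × 10⁻⁴)·(+0.4) = 7.9927 psu.
Increase required: 7.9927 − 5.43 = 2.5627 psu.

7.99 psu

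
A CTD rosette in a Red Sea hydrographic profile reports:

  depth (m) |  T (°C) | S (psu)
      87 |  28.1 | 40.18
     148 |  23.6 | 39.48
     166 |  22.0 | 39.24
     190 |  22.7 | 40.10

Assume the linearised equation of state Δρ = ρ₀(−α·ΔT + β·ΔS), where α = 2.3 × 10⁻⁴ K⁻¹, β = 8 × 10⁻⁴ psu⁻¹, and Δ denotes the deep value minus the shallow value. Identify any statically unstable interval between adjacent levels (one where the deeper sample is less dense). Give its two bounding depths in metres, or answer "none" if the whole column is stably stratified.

none

Evaluate Δρ/ρ₀ = −αΔT + βΔS across each adjacent pair:
  87–148 m: −αΔT+βΔS = −(2.3 × 10⁻⁴)(-4.5)+(8 × 10⁻⁴)(-0.70) = 4.8 × 10⁻⁴ → stable
  148–166 m: −αΔT+βΔS = −(2.3 × 10⁻⁴)(-1.6)+(8 × 10⁻⁴)(-0.24) = 1.8 × 10⁻⁴ → stable
  166–190 m: −αΔT+βΔS = −(2.3 × 10⁻⁴)(+0.7)+(8 × 10⁻⁴)(+0.86) = 5.3 × 10⁻⁴ → stable
Every interval has Δρ > 0: the column is stably stratified throughout.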